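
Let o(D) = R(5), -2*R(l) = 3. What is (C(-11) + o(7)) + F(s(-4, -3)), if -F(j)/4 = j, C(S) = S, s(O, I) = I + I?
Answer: 23/2 ≈ 11.500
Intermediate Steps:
s(O, I) = 2*I
R(l) = -3/2 (R(l) = -½*3 = -3/2)
o(D) = -3/2
F(j) = -4*j
(C(-11) + o(7)) + F(s(-4, -3)) = (-11 - 3/2) - 8*(-3) = -25/2 - 4*(-6) = -25/2 + 24 = 23/2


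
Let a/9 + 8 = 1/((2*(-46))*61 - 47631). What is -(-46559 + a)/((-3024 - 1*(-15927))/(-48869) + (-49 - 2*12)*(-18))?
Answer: 121330699319198/3418251873009 ≈ 35.495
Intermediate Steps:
a = -3833505/53243 (a = -72 + 9/((2*(-46))*61 - 47631) = -72 + 9/(-92*61 - 47631) = -72 + 9/(-5612 - 47631) = -72 + 9/(-53243) = -72 + 9*(-1/53243) = -72 - 9/53243 = -3833505/53243 ≈ -72.000)
-(-46559 + a)/((-3024 - 1*(-15927))/(-48869) + (-49 - 2*12)*(-18)) = -(-46559 - 3833505/53243)/((-3024 - 1*(-15927))/(-48869) + (-49 - 2*12)*(-18)) = -(-2482774342)/(53243*((-3024 + 15927)*(-1/48869) + (-49 - 24)*(-18))) = -(-2482774342)/(53243*(12903*(-1/48869) - 73*(-18))) = -(-2482774342)/(53243*(-12903/48869 + 1314)) = -(-2482774342)/(53243*64200963/48869) = -(-2482774342)*48869/(53243*64200963) = -1*(-121330699319198/3418251873009) = 121330699319198/3418251873009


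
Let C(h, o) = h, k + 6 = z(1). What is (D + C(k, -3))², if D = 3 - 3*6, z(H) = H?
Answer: 400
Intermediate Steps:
k = -5 (k = -6 + 1 = -5)
D = -15 (D = 3 - 18 = -15)
(D + C(k, -3))² = (-15 - 5)² = (-20)² = 400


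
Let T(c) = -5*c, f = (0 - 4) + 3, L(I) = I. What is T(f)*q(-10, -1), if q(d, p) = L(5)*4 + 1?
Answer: 105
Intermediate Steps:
f = -1 (f = -4 + 3 = -1)
q(d, p) = 21 (q(d, p) = 5*4 + 1 = 20 + 1 = 21)
T(f)*q(-10, -1) = -5*(-1)*21 = 5*21 = 105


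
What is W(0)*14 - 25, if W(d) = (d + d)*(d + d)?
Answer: -25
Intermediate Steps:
W(d) = 4*d² (W(d) = (2*d)*(2*d) = 4*d²)
W(0)*14 - 25 = (4*0²)*14 - 25 = (4*0)*14 - 25 = 0*14 - 25 = 0 - 25 = -25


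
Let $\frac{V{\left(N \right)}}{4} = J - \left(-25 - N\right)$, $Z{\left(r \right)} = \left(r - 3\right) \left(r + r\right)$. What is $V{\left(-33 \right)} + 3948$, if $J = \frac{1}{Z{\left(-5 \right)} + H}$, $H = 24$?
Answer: $\frac{101817}{26} \approx 3916.0$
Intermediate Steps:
$Z{\left(r \right)} = 2 r \left(-3 + r\right)$ ($Z{\left(r \right)} = \left(-3 + r\right) 2 r = 2 r \left(-3 + r\right)$)
$J = \frac{1}{104}$ ($J = \frac{1}{2 \left(-5\right) \left(-3 - 5\right) + 24} = \frac{1}{2 \left(-5\right) \left(-8\right) + 24} = \frac{1}{80 + 24} = \frac{1}{104} \approx 0.0096154$)
$V{\left(N \right)} = \frac{2601}{26} + 4 N$ ($V{\left(N \right)} = 4 \left(\frac{1}{104} - \left(-25 - N\right)\right) = 4 \left(\frac{1}{104} + \left(25 + N\right)\right) = 4 \left(\frac{2601}{104} + N\right) = \frac{2601}{26} + 4 N$)
$V{\left(-33 \right)} + 3948 = \left(\frac{2601}{26} + 4 \left(-33\right)\right) + 3948 = \left(\frac{2601}{26} - 132\right) + 3948 = - \frac{831}{26} + 3948 = \frac{101817}{26}$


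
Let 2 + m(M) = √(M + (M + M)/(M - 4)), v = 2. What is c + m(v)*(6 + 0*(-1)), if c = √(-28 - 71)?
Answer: -12 + 3*I*√11 ≈ -12.0 + 9.9499*I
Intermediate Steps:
m(M) = -2 + √(M + 2*M/(-4 + M)) (m(M) = -2 + √(M + (M + M)/(M - 4)) = -2 + √(M + (2*M)/(-4 + M)) = -2 + √(M + 2*M/(-4 + M)))
c = 3*I*√11 (c = √(-99) = 3*I*√11 ≈ 9.9499*I)
c + m(v)*(6 + 0*(-1)) = 3*I*√11 + (-2 + √(2*(-2 + 2)/(-4 + 2)))*(6 + 0*(-1)) = 3*I*√11 + (-2 + √(2*0/(-2)))*(6 + 0) = 3*I*√11 + (-2 + √(2*(-½)*0))*6 = 3*I*√11 + (-2 + √0)*6 = 3*I*√11 + (-2 + 0)*6 = 3*I*√11 - 2*6 = 3*I*√11 - 12 = -12 + 3*I*√11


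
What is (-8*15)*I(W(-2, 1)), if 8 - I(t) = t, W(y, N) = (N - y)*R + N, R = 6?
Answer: 1320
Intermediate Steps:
W(y, N) = -6*y + 7*N (W(y, N) = (N - y)*6 + N = (-6*y + 6*N) + N = -6*y + 7*N)
I(t) = 8 - t
(-8*15)*I(W(-2, 1)) = (-8*15)*(8 - (-6*(-2) + 7*1)) = -120*(8 - (12 + 7)) = -120*(8 - 1*19) = -120*(8 - 19) = -120*(-11) = 1320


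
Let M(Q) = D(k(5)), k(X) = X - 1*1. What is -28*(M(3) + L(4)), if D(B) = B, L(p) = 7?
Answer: -308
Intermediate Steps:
k(X) = -1 + X (k(X) = X - 1 = -1 + X)
M(Q) = 4 (M(Q) = -1 + 5 = 4)
-28*(M(3) + L(4)) = -28*(4 + 7) = -28*11 = -308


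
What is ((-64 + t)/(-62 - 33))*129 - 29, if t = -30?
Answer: 9371/95 ≈ 98.642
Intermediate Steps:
((-64 + t)/(-62 - 33))*129 - 29 = ((-64 - 30)/(-62 - 33))*129 - 29 = -94/(-95)*129 - 29 = -94*(-1/95)*129 - 29 = (94/95)*129 - 29 = 12126/95 - 29 = 9371/95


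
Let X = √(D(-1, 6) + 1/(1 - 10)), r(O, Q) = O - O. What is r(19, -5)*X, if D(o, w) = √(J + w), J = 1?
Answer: 0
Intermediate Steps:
D(o, w) = √(1 + w)
r(O, Q) = 0
X = √(-⅑ + √7) (X = √(√(1 + 6) + 1/(1 - 10)) = √(√7 + 1/(-9)) = √(√7 - ⅑) = √(-⅑ + √7) ≈ 1.5921)
r(19, -5)*X = 0*(√(-1 + 9*√7)/3) = 0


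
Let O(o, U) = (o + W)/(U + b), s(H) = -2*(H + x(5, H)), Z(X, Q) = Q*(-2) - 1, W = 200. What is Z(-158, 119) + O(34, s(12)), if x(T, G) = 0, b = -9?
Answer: -2707/11 ≈ -246.09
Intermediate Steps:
Z(X, Q) = -1 - 2*Q (Z(X, Q) = -2*Q - 1 = -1 - 2*Q)
s(H) = -2*H (s(H) = -2*(H + 0) = -2*H)
O(o, U) = (200 + o)/(-9 + U) (O(o, U) = (o + 200)/(U - 9) = (200 + o)/(-9 + U))
Z(-158, 119) + O(34, s(12)) = (-1 - 2*119) + (200 + 34)/(-9 - 2*12) = (-1 - 238) + 234/(-9 - 24) = -239 + 234/(-33) = -239 - 1/33*234 = -239 - 78/11 = -2707/11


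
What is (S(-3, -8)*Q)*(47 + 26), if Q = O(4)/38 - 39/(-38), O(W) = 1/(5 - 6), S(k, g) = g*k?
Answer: 1752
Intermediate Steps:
O(W) = -1 (O(W) = 1/(-1) = -1)
Q = 1 (Q = -1/38 - 39/(-38) = -1*1/38 - 39*(-1/38) = -1/38 + 39/38 = 1)
(S(-3, -8)*Q)*(47 + 26) = (-8*(-3)*1)*(47 + 26) = (24*1)*73 = 24*73 = 1752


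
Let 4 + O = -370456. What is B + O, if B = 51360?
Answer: -319100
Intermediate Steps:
O = -370460 (O = -4 - 370456 = -370460)
B + O = 51360 - 370460 = -319100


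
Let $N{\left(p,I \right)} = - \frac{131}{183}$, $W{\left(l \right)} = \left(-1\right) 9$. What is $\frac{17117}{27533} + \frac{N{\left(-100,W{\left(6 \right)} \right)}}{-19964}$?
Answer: $\frac{62539060027}{100589392596} \approx 0.62173$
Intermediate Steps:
$W{\left(l \right)} = -9$
$N{\left(p,I \right)} = - \frac{131}{183}$ ($N{\left(p,I \right)} = \left(-131\right) \frac{1}{183} = - \frac{131}{183}$)
$\frac{17117}{27533} + \frac{N{\left(-100,W{\left(6 \right)} \right)}}{-19964} = \frac{17117}{27533} - \frac{131}{183 \left(-19964\right)} = 17117 \cdot \frac{1}{27533} - - \frac{131}{3653412} = \frac{17117}{27533} + \frac{131}{3653412} = \frac{62539060027}{100589392596}$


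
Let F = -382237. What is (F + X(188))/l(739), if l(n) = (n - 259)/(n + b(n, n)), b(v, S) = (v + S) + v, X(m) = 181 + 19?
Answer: -282325343/120 ≈ -2.3527e+6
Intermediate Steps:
X(m) = 200
b(v, S) = S + 2*v (b(v, S) = (S + v) + v = S + 2*v)
l(n) = (-259 + n)/(4*n) (l(n) = (n - 259)/(n + (n + 2*n)) = (-259 + n)/(n + 3*n) = (-259 + n)/((4*n)) = (-259 + n)*(1/(4*n)) = (-259 + n)/(4*n))
(F + X(188))/l(739) = (-382237 + 200)/(((¼)*(-259 + 739)/739)) = -382037/((¼)*(1/739)*480) = -382037/120/739 = -382037*739/120 = -282325343/120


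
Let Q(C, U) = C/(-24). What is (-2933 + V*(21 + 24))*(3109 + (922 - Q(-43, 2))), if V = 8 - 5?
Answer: -135284699/12 ≈ -1.1274e+7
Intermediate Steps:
Q(C, U) = -C/24 (Q(C, U) = C*(-1/24) = -C/24)
V = 3
(-2933 + V*(21 + 24))*(3109 + (922 - Q(-43, 2))) = (-2933 + 3*(21 + 24))*(3109 + (922 - (-1)*(-43)/24)) = (-2933 + 3*45)*(3109 + (922 - 1*43/24)) = (-2933 + 135)*(3109 + (922 - 43/24)) = -2798*(3109 + 22085/24) = -2798*96701/24 = -135284699/12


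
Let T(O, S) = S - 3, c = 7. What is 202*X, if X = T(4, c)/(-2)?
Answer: -404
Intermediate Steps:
T(O, S) = -3 + S
X = -2 (X = (-3 + 7)/(-2) = 4*(-1/2) = -2)
202*X = 202*(-2) = -404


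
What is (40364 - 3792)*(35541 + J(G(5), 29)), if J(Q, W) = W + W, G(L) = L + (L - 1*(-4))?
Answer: 1301926628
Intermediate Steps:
G(L) = 4 + 2*L (G(L) = L + (L + 4) = L + (4 + L) = 4 + 2*L)
J(Q, W) = 2*W
(40364 - 3792)*(35541 + J(G(5), 29)) = (40364 - 3792)*(35541 + 2*29) = 36572*(35541 + 58) = 36572*35599 = 1301926628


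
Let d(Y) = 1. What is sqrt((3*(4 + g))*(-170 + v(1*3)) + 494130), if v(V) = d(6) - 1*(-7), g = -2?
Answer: sqrt(493158) ≈ 702.25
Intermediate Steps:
v(V) = 8 (v(V) = 1 - 1*(-7) = 1 + 7 = 8)
sqrt((3*(4 + g))*(-170 + v(1*3)) + 494130) = sqrt((3*(4 - 2))*(-170 + 8) + 494130) = sqrt((3*2)*(-162) + 494130) = sqrt(6*(-162) + 494130) = sqrt(-972 + 494130) = sqrt(493158)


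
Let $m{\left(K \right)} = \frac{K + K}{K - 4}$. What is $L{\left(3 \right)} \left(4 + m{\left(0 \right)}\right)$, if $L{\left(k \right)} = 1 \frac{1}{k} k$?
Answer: $4$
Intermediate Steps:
$m{\left(K \right)} = \frac{2 K}{-4 + K}$
$L{\left(k \right)} = 1$ ($L{\left(k \right)} = \frac{k}{k} = 1$)
$L{\left(3 \right)} \left(4 + m{\left(0 \right)}\right) = 1 \left(4 + 2 \cdot 0 \frac{1}{-4 + 0}\right) = 1 \left(4 + 2 \cdot 0 \frac{1}{-4}\right) = 1 \left(4 + 2 \cdot 0 \left(- \frac{1}{4}\right)\right) = 1 \left(4 + 0\right) = 1 \cdot 4 = 4$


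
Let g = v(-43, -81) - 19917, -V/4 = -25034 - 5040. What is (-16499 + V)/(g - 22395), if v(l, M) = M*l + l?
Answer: -103797/38872 ≈ -2.6702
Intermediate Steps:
V = 120296 (V = -4*(-25034 - 5040) = -4*(-30074) = 120296)
v(l, M) = l + M*l
g = -16477 (g = -43*(1 - 81) - 19917 = -43*(-80) - 19917 = 3440 - 19917 = -16477)
(-16499 + V)/(g - 22395) = (-16499 + 120296)/(-16477 - 22395) = 103797/(-38872) = 103797*(-1/38872) = -103797/38872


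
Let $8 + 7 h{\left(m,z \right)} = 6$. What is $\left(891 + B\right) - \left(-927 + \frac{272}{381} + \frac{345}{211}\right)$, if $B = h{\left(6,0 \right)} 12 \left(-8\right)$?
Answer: $\frac{1037169079}{562737} \approx 1843.1$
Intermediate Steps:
$h{\left(m,z \right)} = - \frac{2}{7}$ ($h{\left(m,z \right)} = - \frac{8}{7} + \frac{1}{7} \cdot 6 = - \frac{8}{7} + \frac{6}{7} = - \frac{2}{7}$)
$B = \frac{192}{7}$ ($B = \left(- \frac{2}{7}\right) 12 \left(-8\right) = \left(- \frac{24}{7}\right) \left(-8\right) = \frac{192}{7} \approx 27.429$)
$\left(891 + B\right) - \left(-927 + \frac{272}{381} + \frac{345}{211}\right) = \left(891 + \frac{192}{7}\right) - \left(-927 + \frac{272}{381} + \frac{345}{211}\right) = \frac{6429}{7} - \left(-927 + \frac{272}{381} + \frac{345}{211}\right) = \frac{6429}{7} + \left(927 - \left(\frac{345}{211} + \frac{272}{381}\right)\right) = \frac{6429}{7} + \left(927 - \frac{188837}{80391}\right) = \frac{6429}{7} + \frac{74333620}{80391} = \frac{1037169079}{562737}$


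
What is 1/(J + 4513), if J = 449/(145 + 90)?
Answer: 235/1061004 ≈ 0.00022149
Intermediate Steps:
J = 449/235 ≈ 1.9106
1/(J + 4513) = 1/(449/235 + 4513) = 1/(1061004/235) = 235/1061004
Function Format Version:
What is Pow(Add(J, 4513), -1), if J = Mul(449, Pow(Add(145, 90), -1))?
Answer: Rational(235, 1061004) ≈ 0.00022149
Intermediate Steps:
J = Rational(449, 235) (J = Mul(449, Pow(235, -1)) = Mul(449, Rational(1, 235)) = Rational(449, 235) ≈ 1.9106)
Pow(Add(J, 4513), -1) = Pow(Add(Rational(449, 235), 4513), -1) = Pow(Rational(1061004, 235), -1) = Rational(235, 1061004)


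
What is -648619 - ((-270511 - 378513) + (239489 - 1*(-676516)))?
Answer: -915600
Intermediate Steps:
-648619 - ((-270511 - 378513) + (239489 - 1*(-676516))) = -648619 - (-649024 + (239489 + 676516)) = -648619 - (-649024 + 916005) = -648619 - 1*266981 = -648619 - 266981 = -915600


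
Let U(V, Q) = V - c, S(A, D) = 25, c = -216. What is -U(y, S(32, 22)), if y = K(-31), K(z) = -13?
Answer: -203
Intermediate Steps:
y = -13
U(V, Q) = 216 + V (U(V, Q) = V - 1*(-216) = V + 216 = 216 + V)
-U(y, S(32, 22)) = -(216 - 13) = -1*203 = -203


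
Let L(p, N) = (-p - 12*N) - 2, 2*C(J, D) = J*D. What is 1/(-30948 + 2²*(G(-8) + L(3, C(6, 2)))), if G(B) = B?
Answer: -1/31288 ≈ -3.1961e-5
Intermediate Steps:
C(J, D) = D*J/2 (C(J, D) = (J*D)/2 = (D*J)/2 = D*J/2)
L(p, N) = -2 - p - 12*N
1/(-30948 + 2²*(G(-8) + L(3, C(6, 2)))) = 1/(-30948 + 2²*(-8 + (-2 - 1*3 - 6*2*6))) = 1/(-30948 + 4*(-8 + (-2 - 3 - 12*6))) = 1/(-30948 + 4*(-8 + (-2 - 3 - 72))) = 1/(-30948 + 4*(-8 - 77)) = 1/(-30948 + 4*(-85)) = 1/(-30948 - 340) = 1/(-31288) = -1/31288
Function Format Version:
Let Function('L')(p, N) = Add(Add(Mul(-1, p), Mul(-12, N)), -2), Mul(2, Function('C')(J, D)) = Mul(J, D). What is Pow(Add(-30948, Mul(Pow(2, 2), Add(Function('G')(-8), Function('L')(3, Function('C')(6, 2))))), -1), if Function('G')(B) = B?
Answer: Rational(-1, 31288) ≈ -3.1961e-5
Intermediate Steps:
Function('C')(J, D) = Mul(Rational(1, 2), D, J) (Function('C')(J, D) = Mul(Rational(1, 2), Mul(J, D)) = Mul(Rational(1, 2), Mul(D, J)) = Mul(Rational(1, 2), D, J))
Function('L')(p, N) = Add(-2, Mul(-1, p), Mul(-12, N))
Pow(Add(-30948, Mul(Pow(2, 2), Add(Function('G')(-8), Function('L')(3, Function('C')(6, 2))))), -1) = Pow(Add(-30948, Mul(Pow(2, 2), Add(-8, Add(-2, Mul(-1, 3), Mul(-12, Mul(Rational(1, 2), 2, 6)))))), -1) = Pow(Add(-30948, Mul(4, Add(-8, Add(-2, -3, Mul(-12, 6))))), -1) = Pow(Add(-30948, Mul(4, Add(-8, Add(-2, -3, -72)))), -1) = Pow(Add(-30948, Mul(4, Add(-8, -77))), -1) = Pow(Add(-30948, Mul(4, -85)), -1) = Pow(Add(-30948, -340), -1) = Pow(-31288, -1) = Rational(-1, 31288)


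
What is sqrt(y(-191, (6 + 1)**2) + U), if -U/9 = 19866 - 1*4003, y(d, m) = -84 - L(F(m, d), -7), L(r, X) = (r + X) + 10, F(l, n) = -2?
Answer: 2*I*sqrt(35713) ≈ 377.96*I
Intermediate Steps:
L(r, X) = 10 + X + r (L(r, X) = (X + r) + 10 = 10 + X + r)
y(d, m) = -85 (y(d, m) = -84 - (10 - 7 - 2) = -84 - 1*1 = -84 - 1 = -85)
U = -142767 (U = -9*(19866 - 1*4003) = -9*(19866 - 4003) = -9*15863 = -142767)
sqrt(y(-191, (6 + 1)**2) + U) = sqrt(-85 - 142767) = sqrt(-142852) = 2*I*sqrt(35713)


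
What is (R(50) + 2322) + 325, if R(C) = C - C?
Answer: 2647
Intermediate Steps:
R(C) = 0
(R(50) + 2322) + 325 = (0 + 2322) + 325 = 2322 + 325 = 2647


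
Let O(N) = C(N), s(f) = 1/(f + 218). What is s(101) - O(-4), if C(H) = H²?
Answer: -5103/319 ≈ -15.997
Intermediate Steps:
s(f) = 1/(218 + f)
O(N) = N²
s(101) - O(-4) = 1/(218 + 101) - 1*(-4)² = 1/319 - 1*16 = 1/319 - 16 = -5103/319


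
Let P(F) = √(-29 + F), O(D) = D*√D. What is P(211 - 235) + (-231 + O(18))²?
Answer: 59193 - 24948*√2 + I*√53 ≈ 23911.0 + 7.2801*I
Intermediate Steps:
O(D) = D^(3/2)
P(211 - 235) + (-231 + O(18))² = √(-29 + (211 - 235)) + (-231 + 18^(3/2))² = √(-29 - 24) + (-231 + 54*√2)² = √(-53) + (-231 + 54*√2)² = I*√53 + (-231 + 54*√2)² = (-231 + 54*√2)² + I*√53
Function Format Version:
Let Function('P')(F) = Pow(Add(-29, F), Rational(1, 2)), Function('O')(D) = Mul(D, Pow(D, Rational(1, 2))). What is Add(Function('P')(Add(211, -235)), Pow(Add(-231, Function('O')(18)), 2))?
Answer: Add(59193, Mul(-24948, Pow(2, Rational(1, 2))), Mul(I, Pow(53, Rational(1, 2)))) ≈ Add(23911., Mul(7.2801, I))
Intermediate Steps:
Function('O')(D) = Pow(D, Rational(3, 2))
Add(Function('P')(Add(211, -235)), Pow(Add(-231, Function('O')(18)), 2)) = Add(Pow(Add(-29, Add(211, -235)), Rational(1, 2)), Pow(Add(-231, Pow(18, Rational(3, 2))), 2)) = Add(Pow(Add(-29, -24), Rational(1, 2)), Pow(Add(-231, Mul(54, Pow(2, Rational(1, 2)))), 2)) = Add(Pow(-53, Rational(1, 2)), Pow(Add(-231, Mul(54, Pow(2, Rational(1, 2)))), 2)) = Add(Mul(I, Pow(53, Rational(1, 2))), Pow(Add(-231, Mul(54, Pow(2, Rational(1, 2)))), 2)) = Add(Pow(Add(-231, Mul(54, Pow(2, Rational(1, 2)))), 2), Mul(I, Pow(53, Rational(1, 2))))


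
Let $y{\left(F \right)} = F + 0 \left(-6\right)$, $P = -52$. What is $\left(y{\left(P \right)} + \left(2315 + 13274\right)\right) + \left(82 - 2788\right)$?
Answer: $12831$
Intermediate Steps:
$y{\left(F \right)} = F$ ($y{\left(F \right)} = F + 0 = F$)
$\left(y{\left(P \right)} + \left(2315 + 13274\right)\right) + \left(82 - 2788\right) = \left(-52 + \left(2315 + 13274\right)\right) + \left(82 - 2788\right) = \left(-52 + 15589\right) + \left(82 - 2788\right) = 15537 - 2706 = 12831$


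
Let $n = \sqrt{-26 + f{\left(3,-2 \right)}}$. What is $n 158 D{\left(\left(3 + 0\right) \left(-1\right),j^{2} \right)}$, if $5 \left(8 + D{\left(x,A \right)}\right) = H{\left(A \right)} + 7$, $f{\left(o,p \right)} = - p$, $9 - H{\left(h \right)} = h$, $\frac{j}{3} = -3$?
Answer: $- 6636 i \sqrt{6} \approx - 16255.0 i$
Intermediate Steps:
$j = -9$ ($j = 3 \left(-3\right) = -9$)
$H{\left(h \right)} = 9 - h$
$D{\left(x,A \right)} = - \frac{24}{5} - \frac{A}{5}$ ($D{\left(x,A \right)} = -8 + \frac{\left(9 - A\right) + 7}{5} = -8 + \frac{16 - A}{5} = -8 - \left(- \frac{16}{5} + \frac{A}{5}\right) = - \frac{24}{5} - \frac{A}{5}$)
$n = 2 i \sqrt{6}$ ($n = \sqrt{-26 - -2} = \sqrt{-26 + 2} = \sqrt{-24} = 2 i \sqrt{6} \approx 4.899 i$)
$n 158 D{\left(\left(3 + 0\right) \left(-1\right),j^{2} \right)} = 2 i \sqrt{6} \cdot 158 \left(- \frac{24}{5} - \frac{\left(-9\right)^{2}}{5}\right) = 316 i \sqrt{6} \left(- \frac{24}{5} - \frac{81}{5}\right) = 316 i \sqrt{6} \left(-21\right) = - 6636 i \sqrt{6}$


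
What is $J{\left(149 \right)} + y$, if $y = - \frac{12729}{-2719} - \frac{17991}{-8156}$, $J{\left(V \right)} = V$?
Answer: $\frac{3456983689}{22176164} \approx 155.89$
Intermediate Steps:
$y = \frac{152735253}{22176164}$ ($y = \left(-12729\right) \left(- \frac{1}{2719}\right) - - \frac{17991}{8156} = \frac{12729}{2719} + \frac{17991}{8156} = \frac{152735253}{22176164} \approx 6.8874$)
$J{\left(149 \right)} + y = 149 + \frac{152735253}{22176164} = \frac{3456983689}{22176164}$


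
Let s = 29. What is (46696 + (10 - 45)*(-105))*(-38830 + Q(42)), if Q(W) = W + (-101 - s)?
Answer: -1960338578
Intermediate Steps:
Q(W) = -130 + W (Q(W) = W + (-101 - 1*29) = W + (-101 - 29) = W - 130 = -130 + W)
(46696 + (10 - 45)*(-105))*(-38830 + Q(42)) = (46696 + (10 - 45)*(-105))*(-38830 + (-130 + 42)) = (46696 - 35*(-105))*(-38830 - 88) = (46696 + 3675)*(-38918) = 50371*(-38918) = -1960338578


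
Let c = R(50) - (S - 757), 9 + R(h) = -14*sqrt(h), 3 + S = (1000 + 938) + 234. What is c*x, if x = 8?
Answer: -11368 - 560*sqrt(2) ≈ -12160.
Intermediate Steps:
S = 2169 (S = -3 + ((1000 + 938) + 234) = -3 + (1938 + 234) = -3 + 2172 = 2169)
R(h) = -9 - 14*sqrt(h)
c = -1421 - 70*sqrt(2) (c = (-9 - 70*sqrt(2)) - (2169 - 757) = (-9 - 70*sqrt(2)) - 1*1412 = (-9 - 70*sqrt(2)) - 1412 = -1421 - 70*sqrt(2) ≈ -1520.0)
c*x = (-1421 - 70*sqrt(2))*8 = -11368 - 560*sqrt(2)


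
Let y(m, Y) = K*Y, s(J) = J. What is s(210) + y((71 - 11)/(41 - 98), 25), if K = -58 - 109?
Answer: -3965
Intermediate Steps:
K = -167
y(m, Y) = -167*Y
s(210) + y((71 - 11)/(41 - 98), 25) = 210 - 167*25 = 210 - 4175 = -3965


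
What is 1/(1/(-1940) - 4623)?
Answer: -1940/8968621 ≈ -0.00021631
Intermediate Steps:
1/(1/(-1940) - 4623) = 1/(-1/1940 - 4623) = 1/(-8968621/1940) = -1940/8968621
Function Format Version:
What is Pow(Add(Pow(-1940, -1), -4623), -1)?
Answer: Rational(-1940, 8968621) ≈ -0.00021631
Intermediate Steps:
Pow(Add(Pow(-1940, -1), -4623), -1) = Pow(Add(Rational(-1, 1940), -4623), -1) = Pow(Rational(-8968621, 1940), -1) = Rational(-1940, 8968621)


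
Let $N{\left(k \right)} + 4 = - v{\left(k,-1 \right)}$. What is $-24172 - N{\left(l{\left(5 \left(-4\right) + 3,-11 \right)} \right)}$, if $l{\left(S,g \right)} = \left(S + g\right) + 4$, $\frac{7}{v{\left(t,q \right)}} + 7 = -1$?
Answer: $- \frac{193351}{8} \approx -24169.0$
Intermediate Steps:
$v{\left(t,q \right)} = - \frac{7}{8}$ ($v{\left(t,q \right)} = \frac{7}{-7 - 1} = \frac{7}{-8} = 7 \left(- \frac{1}{8}\right) = - \frac{7}{8}$)
$l{\left(S,g \right)} = 4 + S + g$
$N{\left(k \right)} = - \frac{25}{8}$ ($N{\left(k \right)} = -4 - - \frac{7}{8} = -4 + \frac{7}{8} = - \frac{25}{8}$)
$-24172 - N{\left(l{\left(5 \left(-4\right) + 3,-11 \right)} \right)} = -24172 - - \frac{25}{8} = -24172 + \frac{25}{8} = - \frac{193351}{8}$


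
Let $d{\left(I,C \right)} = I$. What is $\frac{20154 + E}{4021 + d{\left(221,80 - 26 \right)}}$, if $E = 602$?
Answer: $\frac{10378}{2121} \approx 4.893$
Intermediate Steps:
$\frac{20154 + E}{4021 + d{\left(221,80 - 26 \right)}} = \frac{20154 + 602}{4021 + 221} = \frac{20756}{4242} = 20756 \cdot \frac{1}{4242} = \frac{10378}{2121}$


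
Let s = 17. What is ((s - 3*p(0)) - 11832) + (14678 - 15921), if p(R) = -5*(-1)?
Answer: -13073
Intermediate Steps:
p(R) = 5
((s - 3*p(0)) - 11832) + (14678 - 15921) = ((17 - 3*5) - 11832) + (14678 - 15921) = ((17 - 15) - 11832) - 1243 = (2 - 11832) - 1243 = -11830 - 1243 = -13073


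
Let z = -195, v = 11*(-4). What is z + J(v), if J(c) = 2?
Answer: -193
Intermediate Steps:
v = -44
z + J(v) = -195 + 2 = -193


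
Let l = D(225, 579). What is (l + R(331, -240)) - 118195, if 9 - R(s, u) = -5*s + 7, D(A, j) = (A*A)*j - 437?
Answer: 29194900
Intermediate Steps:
D(A, j) = -437 + j*A² (D(A, j) = A²*j - 437 = j*A² - 437 = -437 + j*A²)
R(s, u) = 2 + 5*s (R(s, u) = 9 - (-5*s + 7) = 9 - (7 - 5*s) = 9 + (-7 + 5*s) = 2 + 5*s)
l = 29311438 (l = -437 + 579*225² = -437 + 579*50625 = -437 + 29311875 = 29311438)
(l + R(331, -240)) - 118195 = (29311438 + (2 + 5*331)) - 118195 = (29311438 + (2 + 1655)) - 118195 = (29311438 + 1657) - 118195 = 29313095 - 118195 = 29194900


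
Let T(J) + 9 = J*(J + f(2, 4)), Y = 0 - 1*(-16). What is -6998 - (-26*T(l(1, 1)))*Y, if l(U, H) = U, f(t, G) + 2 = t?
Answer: -10326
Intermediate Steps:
f(t, G) = -2 + t
Y = 16 (Y = 0 + 16 = 16)
T(J) = -9 + J**2 (T(J) = -9 + J*(J + (-2 + 2)) = -9 + J*(J + 0) = -9 + J*J = -9 + J**2)
-6998 - (-26*T(l(1, 1)))*Y = -6998 - (-26*(-9 + 1**2))*16 = -6998 - (-26*(-9 + 1))*16 = -6998 - (-26*(-8))*16 = -6998 - 208*16 = -6998 - 1*3328 = -6998 - 3328 = -10326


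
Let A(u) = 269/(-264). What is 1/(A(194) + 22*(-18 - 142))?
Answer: -264/929549 ≈ -0.00028401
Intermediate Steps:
A(u) = -269/264 (A(u) = 269*(-1/264) = -269/264)
1/(A(194) + 22*(-18 - 142)) = 1/(-269/264 + 22*(-18 - 142)) = 1/(-269/264 + 22*(-160)) = 1/(-269/264 - 3520) = 1/(-929549/264) = -264/929549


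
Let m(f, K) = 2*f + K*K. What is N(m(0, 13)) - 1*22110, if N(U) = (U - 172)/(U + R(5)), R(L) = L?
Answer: -1282381/58 ≈ -22110.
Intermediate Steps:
m(f, K) = K**2 + 2*f (m(f, K) = 2*f + K**2 = K**2 + 2*f)
N(U) = (-172 + U)/(5 + U) (N(U) = (U - 172)/(U + 5) = (-172 + U)/(5 + U))
N(m(0, 13)) - 1*22110 = (-172 + (13**2 + 2*0))/(5 + (13**2 + 2*0)) - 1*22110 = (-172 + (169 + 0))/(5 + (169 + 0)) - 22110 = (-172 + 169)/(5 + 169) - 22110 = -3/174 - 22110 = (1/174)*(-3) - 22110 = -1/58 - 22110 = -1282381/58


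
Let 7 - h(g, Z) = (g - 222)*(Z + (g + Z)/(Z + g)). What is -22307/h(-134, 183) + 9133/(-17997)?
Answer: -333257014/393000489 ≈ -0.84798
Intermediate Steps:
h(g, Z) = 7 - (1 + Z)*(-222 + g) (h(g, Z) = 7 - (g - 222)*(Z + (g + Z)/(Z + g)) = 7 - (-222 + g)*(Z + (Z + g)/(Z + g)) = 7 - (-222 + g)*(Z + 1) = 7 - (-222 + g)*(1 + Z) = 7 - (1 + Z)*(-222 + g))
-22307/h(-134, 183) + 9133/(-17997) = -22307/(229 - 1*(-134) + 222*183 - 1*183*(-134)) + 9133/(-17997) = -22307/(229 + 134 + 40626 + 24522) + 9133*(-1/17997) = -22307/65511 - 9133/17997 = -333257014/393000489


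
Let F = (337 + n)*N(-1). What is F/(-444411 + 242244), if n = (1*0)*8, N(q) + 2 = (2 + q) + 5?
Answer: -1348/202167 ≈ -0.0066678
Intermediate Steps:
N(q) = 5 + q (N(q) = -2 + ((2 + q) + 5) = -2 + (7 + q) = 5 + q)
n = 0 (n = 0*8 = 0)
F = 1348 (F = (337 + 0)*(5 - 1) = 337*4 = 1348)
F/(-444411 + 242244) = 1348/(-444411 + 242244) = 1348/(-202167) = 1348*(-1/202167) = -1348/202167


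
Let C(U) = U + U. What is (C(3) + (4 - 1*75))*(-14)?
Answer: 910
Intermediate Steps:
C(U) = 2*U
(C(3) + (4 - 1*75))*(-14) = (2*3 + (4 - 1*75))*(-14) = (6 + (4 - 75))*(-14) = (6 - 71)*(-14) = -65*(-14) = 910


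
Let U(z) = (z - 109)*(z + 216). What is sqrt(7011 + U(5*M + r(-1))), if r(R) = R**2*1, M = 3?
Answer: I*sqrt(14565) ≈ 120.69*I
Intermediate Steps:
r(R) = R**2
U(z) = (-109 + z)*(216 + z)
sqrt(7011 + U(5*M + r(-1))) = sqrt(7011 + (-23544 + (5*3 + (-1)**2)**2 + 107*(5*3 + (-1)**2))) = sqrt(7011 + (-23544 + (15 + 1)**2 + 107*(15 + 1))) = sqrt(7011 + (-23544 + 16**2 + 107*16)) = sqrt(7011 + (-23544 + 256 + 1712)) = sqrt(7011 - 21576) = sqrt(-14565) = I*sqrt(14565)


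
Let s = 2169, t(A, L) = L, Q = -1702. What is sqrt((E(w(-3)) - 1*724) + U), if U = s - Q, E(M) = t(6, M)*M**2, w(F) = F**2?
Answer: 2*sqrt(969) ≈ 62.258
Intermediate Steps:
E(M) = M**3 (E(M) = M*M**2 = M**3)
U = 3871 (U = 2169 - 1*(-1702) = 2169 + 1702 = 3871)
sqrt((E(w(-3)) - 1*724) + U) = sqrt((((-3)**2)**3 - 1*724) + 3871) = sqrt((9**3 - 724) + 3871) = sqrt((729 - 724) + 3871) = sqrt(5 + 3871) = sqrt(3876) = 2*sqrt(969)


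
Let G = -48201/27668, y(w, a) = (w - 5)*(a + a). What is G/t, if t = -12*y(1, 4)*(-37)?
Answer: 16067/131035648 ≈ 0.00012262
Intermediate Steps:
y(w, a) = 2*a*(-5 + w) (y(w, a) = (-5 + w)*(2*a) = 2*a*(-5 + w))
G = -48201/27668 (G = -48201*1/27668 = -48201/27668 ≈ -1.7421)
t = -14208 (t = -24*4*(-5 + 1)*(-37) = -24*4*(-4)*(-37) = -12*(-32)*(-37) = 384*(-37) = -14208)
G/t = -48201/27668/(-14208) = -48201/27668*(-1/14208) = 16067/131035648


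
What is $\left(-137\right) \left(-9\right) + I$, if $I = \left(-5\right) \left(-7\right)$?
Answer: $1268$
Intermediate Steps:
$I = 35$
$\left(-137\right) \left(-9\right) + I = \left(-137\right) \left(-9\right) + 35 = 1233 + 35 = 1268$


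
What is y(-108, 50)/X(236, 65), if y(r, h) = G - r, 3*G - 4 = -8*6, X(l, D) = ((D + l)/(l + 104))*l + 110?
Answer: 23800/81327 ≈ 0.29265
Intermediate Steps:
X(l, D) = 110 + l*(D + l)/(104 + l) (X(l, D) = ((D + l)/(104 + l))*l + 110 = l*(D + l)/(104 + l) + 110 = 110 + l*(D + l)/(104 + l))
G = -44/3 (G = 4/3 + (-8*6)/3 = 4/3 + (⅓)*(-48) = 4/3 - 16 = -44/3 ≈ -14.667)
y(r, h) = -44/3 - r
y(-108, 50)/X(236, 65) = (-44/3 - 1*(-108))/(((11440 + 236² + 110*236 + 65*236)/(104 + 236))) = (-44/3 + 108)/(((11440 + 55696 + 25960 + 15340)/340)) = 280/(3*(((1/340)*108436))) = 280/(3*(27109/85)) = (280/3)*(85/27109) = 23800/81327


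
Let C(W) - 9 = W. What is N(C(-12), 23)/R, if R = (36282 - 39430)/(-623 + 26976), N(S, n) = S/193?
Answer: 79059/607564 ≈ 0.13012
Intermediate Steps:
C(W) = 9 + W
N(S, n) = S/193 (N(S, n) = S*(1/193) = S/193)
R = -3148/26353 ≈ -0.11946
N(C(-12), 23)/R = ((9 - 12)/193)/(-3148/26353) = ((1/193)*(-3))*(-26353/3148) = -3/193*(-26353/3148) = 79059/607564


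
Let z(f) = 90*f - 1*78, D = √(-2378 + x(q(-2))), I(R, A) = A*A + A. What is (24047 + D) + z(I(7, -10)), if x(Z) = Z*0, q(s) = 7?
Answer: 32069 + I*√2378 ≈ 32069.0 + 48.765*I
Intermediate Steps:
I(R, A) = A + A² (I(R, A) = A² + A = A + A²)
x(Z) = 0
D = I*√2378 (D = √(-2378 + 0) = √(-2378) = I*√2378 ≈ 48.765*I)
z(f) = -78 + 90*f (z(f) = 90*f - 78 = -78 + 90*f)
(24047 + D) + z(I(7, -10)) = (24047 + I*√2378) + (-78 + 90*(-10*(1 - 10))) = (24047 + I*√2378) + (-78 + 90*(-10*(-9))) = (24047 + I*√2378) + (-78 + 90*90) = (24047 + I*√2378) + (-78 + 8100) = (24047 + I*√2378) + 8022 = 32069 + I*√2378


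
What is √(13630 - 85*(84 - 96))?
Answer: 5*√586 ≈ 121.04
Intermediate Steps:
√(13630 - 85*(84 - 96)) = √(13630 - 85*(-12)) = √(13630 + 1020) = √14650 = 5*√586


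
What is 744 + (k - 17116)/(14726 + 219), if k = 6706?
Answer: 2221734/2989 ≈ 743.30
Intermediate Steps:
744 + (k - 17116)/(14726 + 219) = 744 + (6706 - 17116)/(14726 + 219) = 744 - 10410/14945 = 744 - 10410*1/14945 = 744 - 2082/2989 = 2221734/2989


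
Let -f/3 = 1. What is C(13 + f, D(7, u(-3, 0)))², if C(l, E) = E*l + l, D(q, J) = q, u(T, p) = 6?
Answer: 6400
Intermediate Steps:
f = -3 (f = -3*1 = -3)
C(l, E) = l + E*l
C(13 + f, D(7, u(-3, 0)))² = ((13 - 3)*(1 + 7))² = (10*8)² = 80² = 6400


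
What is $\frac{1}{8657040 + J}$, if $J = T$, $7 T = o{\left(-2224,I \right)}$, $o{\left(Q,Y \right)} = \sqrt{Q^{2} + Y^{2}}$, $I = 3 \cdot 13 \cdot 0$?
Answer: $\frac{7}{60601504} \approx 1.1551 \cdot 10^{-7}$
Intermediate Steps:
$I = 0$ ($I = 39 \cdot 0 = 0$)
$T = \frac{2224}{7}$ ($T = \frac{\sqrt{\left(-2224\right)^{2} + 0^{2}}}{7} = \frac{\sqrt{4946176 + 0}}{7} = \frac{\sqrt{4946176}}{7} = \frac{1}{7} \cdot 2224 = \frac{2224}{7} \approx 317.71$)
$J = \frac{2224}{7} \approx 317.71$
$\frac{1}{8657040 + J} = \frac{1}{8657040 + \frac{2224}{7}} = \frac{1}{\frac{60601504}{7}} = \frac{7}{60601504}$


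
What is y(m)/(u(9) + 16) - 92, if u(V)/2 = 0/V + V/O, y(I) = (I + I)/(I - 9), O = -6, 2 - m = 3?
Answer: -5979/65 ≈ -91.985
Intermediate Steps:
m = -1 (m = 2 - 1*3 = 2 - 3 = -1)
y(I) = 2*I/(-9 + I) (y(I) = (2*I)/(-9 + I) = 2*I/(-9 + I))
u(V) = -V/3 (u(V) = 2*(0/V + V/(-6)) = 2*(0 + V*(-⅙)) = 2*(0 - V/6) = 2*(-V/6) = -V/3)
y(m)/(u(9) + 16) - 92 = (2*(-1)/(-9 - 1))/(-⅓*9 + 16) - 92 = (2*(-1)/(-10))/(-3 + 16) - 92 = (2*(-1)*(-⅒))/13 - 92 = (1/13)*(⅕) - 92 = 1/65 - 92 = -5979/65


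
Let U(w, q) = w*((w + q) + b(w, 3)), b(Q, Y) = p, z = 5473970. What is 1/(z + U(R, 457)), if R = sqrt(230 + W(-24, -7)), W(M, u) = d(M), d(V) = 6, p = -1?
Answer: 2737103/14983441128770 - 228*sqrt(59)/7491720564385 ≈ 1.8244e-7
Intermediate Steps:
W(M, u) = 6
b(Q, Y) = -1
R = 2*sqrt(59) (R = sqrt(230 + 6) = sqrt(236) = 2*sqrt(59) ≈ 15.362)
U(w, q) = w*(-1 + q + w) (U(w, q) = w*((w + q) - 1) = w*((q + w) - 1) = w*(-1 + q + w))
1/(z + U(R, 457)) = 1/(5473970 + (2*sqrt(59))*(-1 + 457 + 2*sqrt(59))) = 1/(5473970 + (2*sqrt(59))*(456 + 2*sqrt(59))) = 1/(5473970 + 2*sqrt(59)*(456 + 2*sqrt(59)))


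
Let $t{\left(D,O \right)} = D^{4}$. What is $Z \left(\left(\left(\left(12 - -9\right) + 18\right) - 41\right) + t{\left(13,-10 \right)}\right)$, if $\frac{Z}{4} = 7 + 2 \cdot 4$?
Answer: $1713540$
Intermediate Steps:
$Z = 60$ ($Z = 4 \left(7 + 2 \cdot 4\right) = 4 \left(7 + 8\right) = 4 \cdot 15 = 60$)
$Z \left(\left(\left(\left(12 - -9\right) + 18\right) - 41\right) + t{\left(13,-10 \right)}\right) = 60 \left(\left(\left(\left(12 - -9\right) + 18\right) - 41\right) + 13^{4}\right) = 60 \left(\left(\left(\left(12 + 9\right) + 18\right) - 41\right) + 28561\right) = 60 \left(\left(\left(21 + 18\right) - 41\right) + 28561\right) = 60 \left(\left(39 - 41\right) + 28561\right) = 60 \left(-2 + 28561\right) = 60 \cdot 28559 = 1713540$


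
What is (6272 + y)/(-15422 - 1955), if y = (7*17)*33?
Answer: -10199/17377 ≈ -0.58693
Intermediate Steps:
y = 3927 (y = 119*33 = 3927)
(6272 + y)/(-15422 - 1955) = (6272 + 3927)/(-15422 - 1955) = 10199/(-17377) = 10199*(-1/17377) = -10199/17377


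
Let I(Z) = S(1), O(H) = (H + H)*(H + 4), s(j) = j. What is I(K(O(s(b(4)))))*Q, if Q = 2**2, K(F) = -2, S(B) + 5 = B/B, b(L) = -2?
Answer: -16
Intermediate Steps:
O(H) = 2*H*(4 + H) (O(H) = (2*H)*(4 + H) = 2*H*(4 + H))
S(B) = -4 (S(B) = -5 + B/B = -5 + 1 = -4)
I(Z) = -4
Q = 4
I(K(O(s(b(4)))))*Q = -4*4 = -16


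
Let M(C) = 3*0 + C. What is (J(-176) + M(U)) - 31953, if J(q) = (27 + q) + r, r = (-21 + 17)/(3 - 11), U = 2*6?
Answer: -64179/2 ≈ -32090.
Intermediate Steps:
U = 12
r = ½ (r = -4/(-8) = -4*(-⅛) = ½ ≈ 0.50000)
M(C) = C (M(C) = 0 + C = C)
J(q) = 55/2 + q (J(q) = (27 + q) + ½ = 55/2 + q)
(J(-176) + M(U)) - 31953 = ((55/2 - 176) + 12) - 31953 = (-297/2 + 12) - 31953 = -273/2 - 31953 = -64179/2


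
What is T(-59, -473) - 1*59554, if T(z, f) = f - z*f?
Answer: -87934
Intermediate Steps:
T(z, f) = f - f*z
T(-59, -473) - 1*59554 = -473*(1 - 1*(-59)) - 1*59554 = -473*(1 + 59) - 59554 = -473*60 - 59554 = -28380 - 59554 = -87934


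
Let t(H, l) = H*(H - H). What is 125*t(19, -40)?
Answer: 0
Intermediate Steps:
t(H, l) = 0 (t(H, l) = H*0 = 0)
125*t(19, -40) = 125*0 = 0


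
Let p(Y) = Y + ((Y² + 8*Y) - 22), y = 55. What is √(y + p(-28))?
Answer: √565 ≈ 23.770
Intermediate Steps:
p(Y) = -22 + Y² + 9*Y (p(Y) = Y + (-22 + Y² + 8*Y) = -22 + Y² + 9*Y)
√(y + p(-28)) = √(55 + (-22 + (-28)² + 9*(-28))) = √(55 + (-22 + 784 - 252)) = √(55 + 510) = √565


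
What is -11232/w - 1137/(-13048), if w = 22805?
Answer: -120625851/297559640 ≈ -0.40538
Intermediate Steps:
-11232/w - 1137/(-13048) = -11232/22805 - 1137/(-13048) = -11232*1/22805 - 1137*(-1/13048) = -11232/22805 + 1137/13048 = -120625851/297559640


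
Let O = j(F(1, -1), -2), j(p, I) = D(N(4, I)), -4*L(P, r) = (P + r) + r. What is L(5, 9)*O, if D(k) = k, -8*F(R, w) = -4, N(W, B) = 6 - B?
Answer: -46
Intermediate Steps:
F(R, w) = ½ (F(R, w) = -⅛*(-4) = ½)
L(P, r) = -r/2 - P/4 (L(P, r) = -((P + r) + r)/4 = -(P + 2*r)/4 = -r/2 - P/4)
j(p, I) = 6 - I
O = 8 (O = 6 - 1*(-2) = 6 + 2 = 8)
L(5, 9)*O = (-½*9 - ¼*5)*8 = (-9/2 - 5/4)*8 = -23/4*8 = -46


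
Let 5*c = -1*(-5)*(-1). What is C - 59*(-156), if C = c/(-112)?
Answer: 1030849/112 ≈ 9204.0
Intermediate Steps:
c = -1 (c = (-1*(-5)*(-1))/5 = (5*(-1))/5 = (⅕)*(-5) = -1)
C = 1/112 (C = -1/(-112) = -1*(-1/112) = 1/112 ≈ 0.0089286)
C - 59*(-156) = 1/112 - 59*(-156) = 1/112 + 9204 = 1030849/112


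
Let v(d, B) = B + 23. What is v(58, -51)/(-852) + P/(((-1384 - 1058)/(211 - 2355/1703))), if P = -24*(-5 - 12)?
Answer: -5165617505/147634773 ≈ -34.989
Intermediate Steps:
v(d, B) = 23 + B
P = 408 (P = -24*(-17) = 408)
v(58, -51)/(-852) + P/(((-1384 - 1058)/(211 - 2355/1703))) = (23 - 51)/(-852) + 408/(((-1384 - 1058)/(211 - 2355/1703))) = -28*(-1/852) + 408/((-2442/(211 - 2355*1/1703))) = 7/213 + 408/((-2442/(211 - 2355/1703))) = 7/213 + 408/((-2442/356978/1703)) = 7/213 + 408/((-2442*1703/356978)) = 7/213 + 408/(-2079363/178489) = 7/213 + 408*(-178489/2079363) = 7/213 - 24274504/693121 = -5165617505/147634773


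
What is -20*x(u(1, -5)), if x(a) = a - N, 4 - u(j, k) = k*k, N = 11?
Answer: 640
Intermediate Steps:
u(j, k) = 4 - k**2 (u(j, k) = 4 - k*k = 4 - k**2)
x(a) = -11 + a (x(a) = a - 1*11 = a - 11 = -11 + a)
-20*x(u(1, -5)) = -20*(-11 + (4 - 1*(-5)**2)) = -20*(-11 + (4 - 1*25)) = -20*(-11 + (4 - 25)) = -20*(-11 - 21) = -20*(-32) = 640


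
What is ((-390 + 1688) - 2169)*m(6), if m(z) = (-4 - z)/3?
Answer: 8710/3 ≈ 2903.3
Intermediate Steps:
m(z) = -4/3 - z/3 (m(z) = (-4 - z)*(⅓) = -4/3 - z/3)
((-390 + 1688) - 2169)*m(6) = ((-390 + 1688) - 2169)*(-4/3 - ⅓*6) = (1298 - 2169)*(-4/3 - 2) = -871*(-10/3) = 8710/3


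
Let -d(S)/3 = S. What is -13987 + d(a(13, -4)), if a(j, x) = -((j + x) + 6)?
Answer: -13942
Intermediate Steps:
a(j, x) = -6 - j - x (a(j, x) = -(6 + j + x) = -6 - j - x)
d(S) = -3*S
-13987 + d(a(13, -4)) = -13987 - 3*(-6 - 1*13 - 1*(-4)) = -13987 - 3*(-6 - 13 + 4) = -13987 - 3*(-15) = -13987 + 45 = -13942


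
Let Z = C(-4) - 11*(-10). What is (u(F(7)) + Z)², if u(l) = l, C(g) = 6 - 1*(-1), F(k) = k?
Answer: 15376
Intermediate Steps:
C(g) = 7 (C(g) = 6 + 1 = 7)
Z = 117 (Z = 7 - 11*(-10) = 7 + 110 = 117)
(u(F(7)) + Z)² = (7 + 117)² = 124² = 15376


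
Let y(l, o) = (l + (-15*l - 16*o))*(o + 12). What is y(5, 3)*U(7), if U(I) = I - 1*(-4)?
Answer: -19470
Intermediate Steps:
U(I) = 4 + I (U(I) = I + 4 = 4 + I)
y(l, o) = (12 + o)*(-16*o - 14*l) (y(l, o) = (l + (-16*o - 15*l))*(12 + o) = (-16*o - 14*l)*(12 + o) = (12 + o)*(-16*o - 14*l))
y(5, 3)*U(7) = (-192*3 - 168*5 - 16*3² - 14*5*3)*(4 + 7) = (-576 - 840 - 16*9 - 210)*11 = (-576 - 840 - 144 - 210)*11 = -1770*11 = -19470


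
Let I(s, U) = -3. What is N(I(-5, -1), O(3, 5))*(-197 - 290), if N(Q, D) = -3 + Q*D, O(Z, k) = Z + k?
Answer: 13149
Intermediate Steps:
N(Q, D) = -3 + D*Q
N(I(-5, -1), O(3, 5))*(-197 - 290) = (-3 + (3 + 5)*(-3))*(-197 - 290) = (-3 + 8*(-3))*(-487) = (-3 - 24)*(-487) = -27*(-487) = 13149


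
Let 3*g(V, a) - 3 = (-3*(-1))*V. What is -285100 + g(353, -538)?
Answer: -284746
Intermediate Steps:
g(V, a) = 1 + V (g(V, a) = 1 + ((-3*(-1))*V)/3 = 1 + (3*V)/3 = 1 + V)
-285100 + g(353, -538) = -285100 + (1 + 353) = -285100 + 354 = -284746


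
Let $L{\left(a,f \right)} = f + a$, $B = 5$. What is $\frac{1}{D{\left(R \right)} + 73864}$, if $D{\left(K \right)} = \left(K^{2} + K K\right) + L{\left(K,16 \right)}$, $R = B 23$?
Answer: $\frac{1}{100445} \approx 9.9557 \cdot 10^{-6}$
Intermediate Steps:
$R = 115$ ($R = 5 \cdot 23 = 115$)
$L{\left(a,f \right)} = a + f$
$D{\left(K \right)} = 16 + K + 2 K^{2}$ ($D{\left(K \right)} = \left(K^{2} + K K\right) + \left(K + 16\right) = \left(K^{2} + K^{2}\right) + \left(16 + K\right) = 2 K^{2} + \left(16 + K\right) = 16 + K + 2 K^{2}$)
$\frac{1}{D{\left(R \right)} + 73864} = \frac{1}{\left(16 + 115 + 2 \cdot 115^{2}\right) + 73864} = \frac{1}{\left(16 + 115 + 2 \cdot 13225\right) + 73864} = \frac{1}{\left(16 + 115 + 26450\right) + 73864} = \frac{1}{26581 + 73864} = \frac{1}{100445}$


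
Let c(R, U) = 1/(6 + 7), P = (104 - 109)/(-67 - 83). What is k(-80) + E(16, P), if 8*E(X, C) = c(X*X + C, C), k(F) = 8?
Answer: 833/104 ≈ 8.0096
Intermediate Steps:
P = 1/30 (P = -5/(-150) = -5*(-1/150) = 1/30 ≈ 0.033333)
c(R, U) = 1/13
E(X, C) = 1/104 (E(X, C) = (⅛)*(1/13) = 1/104)
k(-80) + E(16, P) = 8 + 1/104 = 833/104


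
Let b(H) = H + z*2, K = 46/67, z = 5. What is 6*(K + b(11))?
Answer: 8718/67 ≈ 130.12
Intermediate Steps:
K = 46/67 (K = 46*(1/67) = 46/67 ≈ 0.68657)
b(H) = 10 + H (b(H) = H + 5*2 = H + 10 = 10 + H)
6*(K + b(11)) = 6*(46/67 + (10 + 11)) = 6*(46/67 + 21) = 6*(1453/67) = 8718/67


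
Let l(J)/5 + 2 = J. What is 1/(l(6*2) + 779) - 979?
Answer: -811590/829 ≈ -979.00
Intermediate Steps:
l(J) = -10 + 5*J
1/(l(6*2) + 779) - 979 = 1/((-10 + 5*(6*2)) + 779) - 979 = 1/((-10 + 5*12) + 779) - 979 = 1/((-10 + 60) + 779) - 979 = 1/(50 + 779) - 979 = 1/829 - 979 = -811590/829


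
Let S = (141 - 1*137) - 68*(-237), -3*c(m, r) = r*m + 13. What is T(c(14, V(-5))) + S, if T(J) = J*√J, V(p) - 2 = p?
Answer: 16120 + 29*√87/9 ≈ 16150.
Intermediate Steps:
V(p) = 2 + p
c(m, r) = -13/3 - m*r/3 (c(m, r) = -(r*m + 13)/3 = -(m*r + 13)/3 = -(13 + m*r)/3 = -13/3 - m*r/3)
T(J) = J^(3/2)
S = 16120 (S = (141 - 137) + 16116 = 4 + 16116 = 16120)
T(c(14, V(-5))) + S = (-13/3 - ⅓*14*(2 - 5))^(3/2) + 16120 = (-13/3 - ⅓*14*(-3))^(3/2) + 16120 = (-13/3 + 14)^(3/2) + 16120 = (29/3)^(3/2) + 16120 = 29*√87/9 + 16120 = 16120 + 29*√87/9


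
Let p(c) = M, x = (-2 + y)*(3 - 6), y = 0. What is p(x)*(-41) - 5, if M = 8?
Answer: -333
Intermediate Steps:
x = 6 (x = (-2 + 0)*(3 - 6) = -2*(-3) = 6)
p(c) = 8
p(x)*(-41) - 5 = 8*(-41) - 5 = -328 - 5 = -333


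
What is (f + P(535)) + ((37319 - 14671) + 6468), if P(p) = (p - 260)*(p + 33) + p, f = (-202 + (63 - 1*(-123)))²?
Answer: 186107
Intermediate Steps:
f = 256 (f = (-202 + (63 + 123))² = (-202 + 186)² = (-16)² = 256)
P(p) = p + (-260 + p)*(33 + p) (P(p) = (-260 + p)*(33 + p) + p = p + (-260 + p)*(33 + p))
(f + P(535)) + ((37319 - 14671) + 6468) = (256 + (-8580 + 535² - 226*535)) + ((37319 - 14671) + 6468) = (256 + (-8580 + 286225 - 120910)) + (22648 + 6468) = (256 + 156735) + 29116 = 156991 + 29116 = 186107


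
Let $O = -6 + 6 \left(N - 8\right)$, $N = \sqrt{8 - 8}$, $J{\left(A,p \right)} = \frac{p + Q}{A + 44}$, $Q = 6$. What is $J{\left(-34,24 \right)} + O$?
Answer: $-51$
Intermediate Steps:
$J{\left(A,p \right)} = \frac{6 + p}{44 + A}$ ($J{\left(A,p \right)} = \frac{p + 6}{A + 44} = \frac{6 + p}{44 + A}$)
$N = 0$ ($N = \sqrt{0} = 0$)
$O = -54$ ($O = -6 + 6 \left(0 - 8\right) = -6 + 6 \left(-8\right) = -6 - 48 = -54$)
$J{\left(-34,24 \right)} + O = \frac{6 + 24}{44 - 34} - 54 = \frac{1}{10} \cdot 30 - 54 = 3 - 54 = -51$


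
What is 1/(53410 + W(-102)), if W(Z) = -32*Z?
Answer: 1/56674 ≈ 1.7645e-5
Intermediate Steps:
1/(53410 + W(-102)) = 1/(53410 - 32*(-102)) = 1/(53410 + 3264) = 1/56674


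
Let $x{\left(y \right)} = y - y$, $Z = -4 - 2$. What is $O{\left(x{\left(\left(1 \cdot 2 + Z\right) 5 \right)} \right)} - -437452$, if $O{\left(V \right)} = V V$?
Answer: $437452$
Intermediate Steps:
$Z = -6$ ($Z = -4 - 2 = -6$)
$x{\left(y \right)} = 0$
$O{\left(V \right)} = V^{2}$
$O{\left(x{\left(\left(1 \cdot 2 + Z\right) 5 \right)} \right)} - -437452 = 0^{2} - -437452 = 0 + 437452 = 437452$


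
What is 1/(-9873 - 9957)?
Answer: -1/19830 ≈ -5.0429e-5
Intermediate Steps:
1/(-9873 - 9957) = 1/(-19830) = -1/19830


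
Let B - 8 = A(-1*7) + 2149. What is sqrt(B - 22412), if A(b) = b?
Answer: I*sqrt(20262) ≈ 142.34*I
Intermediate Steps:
B = 2150 (B = 8 + (-1*7 + 2149) = 8 + (-7 + 2149) = 8 + 2142 = 2150)
sqrt(B - 22412) = sqrt(2150 - 22412) = sqrt(-20262) = I*sqrt(20262)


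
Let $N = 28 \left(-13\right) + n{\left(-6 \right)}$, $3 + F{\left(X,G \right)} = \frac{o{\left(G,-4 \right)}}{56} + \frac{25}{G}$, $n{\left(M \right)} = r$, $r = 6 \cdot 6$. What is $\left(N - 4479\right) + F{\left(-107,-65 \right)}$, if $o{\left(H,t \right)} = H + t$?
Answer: $- \frac{3502857}{728} \approx -4811.6$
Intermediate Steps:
$r = 36$
$n{\left(M \right)} = 36$
$F{\left(X,G \right)} = - \frac{43}{14} + \frac{25}{G} + \frac{G}{56}$ ($F{\left(X,G \right)} = -3 + \left(\frac{G - 4}{56} + \frac{25}{G}\right) = -3 + \left(\left(-4 + G\right) \frac{1}{56} + \frac{25}{G}\right) = -3 + \left(\left(- \frac{1}{14} + \frac{G}{56}\right) + \frac{25}{G}\right) = -3 + \left(- \frac{1}{14} + \frac{25}{G} + \frac{G}{56}\right) = - \frac{43}{14} + \frac{25}{G} + \frac{G}{56}$)
$N = -328$ ($N = 28 \left(-13\right) + 36 = -364 + 36 = -328$)
$\left(N - 4479\right) + F{\left(-107,-65 \right)} = \left(-328 - 4479\right) + \frac{1400 - 65 \left(-172 - 65\right)}{56 \left(-65\right)} = -4807 + \frac{1}{56} \left(- \frac{1}{65}\right) \left(1400 - -15405\right) = -4807 + \frac{1}{56} \left(- \frac{1}{65}\right) \left(1400 + 15405\right) = -4807 + \frac{1}{56} \left(- \frac{1}{65}\right) 16805 = -4807 - \frac{3361}{728} = - \frac{3502857}{728}$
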